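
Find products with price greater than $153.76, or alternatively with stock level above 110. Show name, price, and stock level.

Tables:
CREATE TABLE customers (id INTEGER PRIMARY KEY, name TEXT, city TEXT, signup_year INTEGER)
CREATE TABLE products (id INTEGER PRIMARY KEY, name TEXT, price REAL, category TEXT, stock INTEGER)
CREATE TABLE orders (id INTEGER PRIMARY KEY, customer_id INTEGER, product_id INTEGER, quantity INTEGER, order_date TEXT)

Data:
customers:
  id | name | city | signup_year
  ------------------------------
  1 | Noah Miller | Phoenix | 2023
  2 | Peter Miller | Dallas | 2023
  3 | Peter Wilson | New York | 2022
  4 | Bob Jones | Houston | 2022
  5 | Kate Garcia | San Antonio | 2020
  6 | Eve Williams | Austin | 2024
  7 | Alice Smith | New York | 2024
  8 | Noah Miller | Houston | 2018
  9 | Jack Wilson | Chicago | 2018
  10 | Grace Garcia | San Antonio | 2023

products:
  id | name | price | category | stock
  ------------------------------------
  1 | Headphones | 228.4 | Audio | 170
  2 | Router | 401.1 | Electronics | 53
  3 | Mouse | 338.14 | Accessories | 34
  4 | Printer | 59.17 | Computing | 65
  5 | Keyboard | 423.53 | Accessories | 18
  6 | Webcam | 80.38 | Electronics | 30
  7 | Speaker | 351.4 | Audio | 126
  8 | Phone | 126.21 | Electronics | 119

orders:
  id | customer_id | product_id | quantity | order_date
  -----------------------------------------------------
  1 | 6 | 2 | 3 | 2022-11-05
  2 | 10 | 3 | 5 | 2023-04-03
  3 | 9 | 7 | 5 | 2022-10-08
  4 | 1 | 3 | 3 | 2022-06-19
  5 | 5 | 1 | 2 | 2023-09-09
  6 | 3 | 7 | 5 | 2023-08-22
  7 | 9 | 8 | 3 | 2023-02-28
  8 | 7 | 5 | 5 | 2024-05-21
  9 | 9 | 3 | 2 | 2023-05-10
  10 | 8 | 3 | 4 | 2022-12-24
SELECT name, price, stock FROM products WHERE price > 153.76 OR stock > 110

Execution result:
name | price | stock
Headphones | 228.40 | 170
Router | 401.10 | 53
Mouse | 338.14 | 34
Keyboard | 423.53 | 18
Speaker | 351.40 | 126
Phone | 126.21 | 119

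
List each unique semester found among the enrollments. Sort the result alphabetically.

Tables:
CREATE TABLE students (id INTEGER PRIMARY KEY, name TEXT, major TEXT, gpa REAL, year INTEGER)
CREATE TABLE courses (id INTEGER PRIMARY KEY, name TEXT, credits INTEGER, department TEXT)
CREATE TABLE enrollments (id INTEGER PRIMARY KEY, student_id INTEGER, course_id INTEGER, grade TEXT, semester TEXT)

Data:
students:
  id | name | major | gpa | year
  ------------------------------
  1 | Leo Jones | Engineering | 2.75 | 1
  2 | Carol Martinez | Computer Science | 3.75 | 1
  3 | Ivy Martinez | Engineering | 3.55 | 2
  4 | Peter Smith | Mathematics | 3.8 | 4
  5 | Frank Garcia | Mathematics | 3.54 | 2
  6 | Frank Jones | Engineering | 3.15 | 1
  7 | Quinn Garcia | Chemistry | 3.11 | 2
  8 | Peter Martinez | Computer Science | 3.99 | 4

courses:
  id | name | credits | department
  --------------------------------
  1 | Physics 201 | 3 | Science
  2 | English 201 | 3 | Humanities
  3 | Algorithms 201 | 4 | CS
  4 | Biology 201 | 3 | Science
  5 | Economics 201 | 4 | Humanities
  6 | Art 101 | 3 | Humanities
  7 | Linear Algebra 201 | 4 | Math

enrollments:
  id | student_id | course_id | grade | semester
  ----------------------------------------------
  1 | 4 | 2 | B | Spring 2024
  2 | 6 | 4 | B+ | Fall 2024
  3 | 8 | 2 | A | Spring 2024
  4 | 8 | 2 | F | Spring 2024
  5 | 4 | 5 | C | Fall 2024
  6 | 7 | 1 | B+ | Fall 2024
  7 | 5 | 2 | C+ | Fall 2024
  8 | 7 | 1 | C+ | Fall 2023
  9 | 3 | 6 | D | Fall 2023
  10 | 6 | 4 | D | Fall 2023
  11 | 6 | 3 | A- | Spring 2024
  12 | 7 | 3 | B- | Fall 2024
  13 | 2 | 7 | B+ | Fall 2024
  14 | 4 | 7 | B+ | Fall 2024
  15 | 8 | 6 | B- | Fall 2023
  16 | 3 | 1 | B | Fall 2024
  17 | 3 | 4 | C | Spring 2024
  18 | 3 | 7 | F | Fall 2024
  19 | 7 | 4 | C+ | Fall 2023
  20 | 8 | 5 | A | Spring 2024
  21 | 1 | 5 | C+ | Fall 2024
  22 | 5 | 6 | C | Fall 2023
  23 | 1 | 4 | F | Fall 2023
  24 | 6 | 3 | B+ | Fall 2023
SELECT DISTINCT semester FROM enrollments ORDER BY semester

Execution result:
semester
Fall 2023
Fall 2024
Spring 2024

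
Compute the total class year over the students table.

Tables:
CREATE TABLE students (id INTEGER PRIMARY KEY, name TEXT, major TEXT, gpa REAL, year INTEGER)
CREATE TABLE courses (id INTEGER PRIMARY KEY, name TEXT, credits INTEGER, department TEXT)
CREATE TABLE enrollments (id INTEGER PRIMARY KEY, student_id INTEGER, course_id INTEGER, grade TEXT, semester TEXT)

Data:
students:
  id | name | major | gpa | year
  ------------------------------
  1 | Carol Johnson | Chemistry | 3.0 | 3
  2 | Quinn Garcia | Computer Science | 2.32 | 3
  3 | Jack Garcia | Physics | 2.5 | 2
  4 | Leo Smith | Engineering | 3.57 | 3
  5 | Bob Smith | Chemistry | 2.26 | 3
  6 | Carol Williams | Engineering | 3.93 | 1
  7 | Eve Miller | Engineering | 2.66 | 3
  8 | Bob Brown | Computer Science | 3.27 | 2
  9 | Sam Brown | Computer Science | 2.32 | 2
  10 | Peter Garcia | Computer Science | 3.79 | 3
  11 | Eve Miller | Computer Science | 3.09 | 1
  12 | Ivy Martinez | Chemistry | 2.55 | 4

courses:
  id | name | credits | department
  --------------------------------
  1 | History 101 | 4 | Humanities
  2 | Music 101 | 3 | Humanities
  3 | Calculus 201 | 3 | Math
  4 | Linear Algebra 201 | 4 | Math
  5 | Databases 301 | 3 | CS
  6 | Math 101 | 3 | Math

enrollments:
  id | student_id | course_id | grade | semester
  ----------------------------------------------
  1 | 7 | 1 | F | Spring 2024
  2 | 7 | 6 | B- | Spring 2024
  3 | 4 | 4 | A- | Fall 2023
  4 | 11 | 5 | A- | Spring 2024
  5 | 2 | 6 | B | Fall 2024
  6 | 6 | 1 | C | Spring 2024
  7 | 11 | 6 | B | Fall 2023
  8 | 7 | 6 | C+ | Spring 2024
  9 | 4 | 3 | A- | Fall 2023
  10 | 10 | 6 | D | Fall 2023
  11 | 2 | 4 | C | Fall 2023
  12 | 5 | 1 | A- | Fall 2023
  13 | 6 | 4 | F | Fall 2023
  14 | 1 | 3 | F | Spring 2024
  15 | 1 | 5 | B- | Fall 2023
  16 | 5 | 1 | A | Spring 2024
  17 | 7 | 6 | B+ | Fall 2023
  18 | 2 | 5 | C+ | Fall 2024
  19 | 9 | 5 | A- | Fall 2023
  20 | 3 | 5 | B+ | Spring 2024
SELECT SUM(year) FROM students

Execution result:
30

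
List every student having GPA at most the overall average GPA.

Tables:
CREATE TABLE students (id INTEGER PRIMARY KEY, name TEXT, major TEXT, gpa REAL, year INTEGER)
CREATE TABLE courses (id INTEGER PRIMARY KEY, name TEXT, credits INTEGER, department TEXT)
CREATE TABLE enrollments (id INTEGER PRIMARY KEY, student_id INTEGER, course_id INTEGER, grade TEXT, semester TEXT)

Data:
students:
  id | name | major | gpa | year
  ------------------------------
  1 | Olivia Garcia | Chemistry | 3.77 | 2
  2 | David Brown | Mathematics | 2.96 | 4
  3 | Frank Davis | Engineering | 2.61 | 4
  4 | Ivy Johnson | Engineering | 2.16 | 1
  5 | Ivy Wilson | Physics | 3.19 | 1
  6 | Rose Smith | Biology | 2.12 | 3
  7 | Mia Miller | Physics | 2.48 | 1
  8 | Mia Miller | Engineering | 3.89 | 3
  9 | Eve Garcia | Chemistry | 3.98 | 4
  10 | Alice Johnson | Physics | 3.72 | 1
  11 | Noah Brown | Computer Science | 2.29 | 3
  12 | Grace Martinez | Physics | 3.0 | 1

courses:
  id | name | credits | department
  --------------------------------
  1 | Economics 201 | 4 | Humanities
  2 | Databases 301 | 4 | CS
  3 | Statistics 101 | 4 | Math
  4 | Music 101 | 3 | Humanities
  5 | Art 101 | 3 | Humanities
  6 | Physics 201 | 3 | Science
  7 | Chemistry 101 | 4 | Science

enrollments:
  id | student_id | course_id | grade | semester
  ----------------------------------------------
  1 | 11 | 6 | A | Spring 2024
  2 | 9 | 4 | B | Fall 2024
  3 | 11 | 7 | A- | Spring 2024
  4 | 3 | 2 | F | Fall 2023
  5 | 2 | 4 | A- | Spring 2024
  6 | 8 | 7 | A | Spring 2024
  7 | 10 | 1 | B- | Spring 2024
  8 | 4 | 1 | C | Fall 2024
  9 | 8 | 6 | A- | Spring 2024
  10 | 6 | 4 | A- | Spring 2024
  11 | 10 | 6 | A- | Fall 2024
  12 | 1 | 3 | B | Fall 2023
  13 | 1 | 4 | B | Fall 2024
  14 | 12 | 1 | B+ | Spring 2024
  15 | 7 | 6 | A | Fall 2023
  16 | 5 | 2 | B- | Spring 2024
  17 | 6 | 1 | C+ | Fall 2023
SELECT name, gpa FROM students WHERE gpa <= (SELECT AVG(gpa) FROM students)

Execution result:
name | gpa
David Brown | 2.96
Frank Davis | 2.61
Ivy Johnson | 2.16
Rose Smith | 2.12
Mia Miller | 2.48
Noah Brown | 2.29
Grace Martinez | 3.00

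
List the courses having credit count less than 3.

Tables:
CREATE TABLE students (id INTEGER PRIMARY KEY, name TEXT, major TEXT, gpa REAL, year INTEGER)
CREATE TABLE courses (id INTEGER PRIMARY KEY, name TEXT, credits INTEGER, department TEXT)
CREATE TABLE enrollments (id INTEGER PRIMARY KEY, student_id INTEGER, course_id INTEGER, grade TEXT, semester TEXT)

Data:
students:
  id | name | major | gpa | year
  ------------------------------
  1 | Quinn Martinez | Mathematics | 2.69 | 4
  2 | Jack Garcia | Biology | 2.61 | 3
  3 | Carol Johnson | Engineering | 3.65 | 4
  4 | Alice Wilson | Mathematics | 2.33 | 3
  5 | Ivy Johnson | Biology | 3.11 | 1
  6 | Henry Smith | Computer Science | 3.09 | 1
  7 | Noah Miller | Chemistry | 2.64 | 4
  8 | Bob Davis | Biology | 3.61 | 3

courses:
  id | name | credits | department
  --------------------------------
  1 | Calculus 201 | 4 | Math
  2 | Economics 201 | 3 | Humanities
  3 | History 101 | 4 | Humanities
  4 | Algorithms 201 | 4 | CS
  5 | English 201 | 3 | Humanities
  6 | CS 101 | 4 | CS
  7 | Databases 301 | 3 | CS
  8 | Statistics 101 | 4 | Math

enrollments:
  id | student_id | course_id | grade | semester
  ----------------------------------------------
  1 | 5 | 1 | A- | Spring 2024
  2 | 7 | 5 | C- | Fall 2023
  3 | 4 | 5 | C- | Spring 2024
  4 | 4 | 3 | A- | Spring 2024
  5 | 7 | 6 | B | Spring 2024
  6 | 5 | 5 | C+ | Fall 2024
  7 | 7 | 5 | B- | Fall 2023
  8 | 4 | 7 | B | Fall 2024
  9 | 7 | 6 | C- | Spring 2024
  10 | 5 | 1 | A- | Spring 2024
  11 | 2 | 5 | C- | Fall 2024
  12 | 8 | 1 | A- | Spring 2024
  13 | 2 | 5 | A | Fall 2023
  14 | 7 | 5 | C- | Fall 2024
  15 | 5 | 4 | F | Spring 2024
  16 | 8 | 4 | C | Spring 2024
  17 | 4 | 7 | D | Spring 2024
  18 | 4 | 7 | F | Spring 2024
SELECT name, credits FROM courses WHERE credits < 3

Execution result:
(no rows)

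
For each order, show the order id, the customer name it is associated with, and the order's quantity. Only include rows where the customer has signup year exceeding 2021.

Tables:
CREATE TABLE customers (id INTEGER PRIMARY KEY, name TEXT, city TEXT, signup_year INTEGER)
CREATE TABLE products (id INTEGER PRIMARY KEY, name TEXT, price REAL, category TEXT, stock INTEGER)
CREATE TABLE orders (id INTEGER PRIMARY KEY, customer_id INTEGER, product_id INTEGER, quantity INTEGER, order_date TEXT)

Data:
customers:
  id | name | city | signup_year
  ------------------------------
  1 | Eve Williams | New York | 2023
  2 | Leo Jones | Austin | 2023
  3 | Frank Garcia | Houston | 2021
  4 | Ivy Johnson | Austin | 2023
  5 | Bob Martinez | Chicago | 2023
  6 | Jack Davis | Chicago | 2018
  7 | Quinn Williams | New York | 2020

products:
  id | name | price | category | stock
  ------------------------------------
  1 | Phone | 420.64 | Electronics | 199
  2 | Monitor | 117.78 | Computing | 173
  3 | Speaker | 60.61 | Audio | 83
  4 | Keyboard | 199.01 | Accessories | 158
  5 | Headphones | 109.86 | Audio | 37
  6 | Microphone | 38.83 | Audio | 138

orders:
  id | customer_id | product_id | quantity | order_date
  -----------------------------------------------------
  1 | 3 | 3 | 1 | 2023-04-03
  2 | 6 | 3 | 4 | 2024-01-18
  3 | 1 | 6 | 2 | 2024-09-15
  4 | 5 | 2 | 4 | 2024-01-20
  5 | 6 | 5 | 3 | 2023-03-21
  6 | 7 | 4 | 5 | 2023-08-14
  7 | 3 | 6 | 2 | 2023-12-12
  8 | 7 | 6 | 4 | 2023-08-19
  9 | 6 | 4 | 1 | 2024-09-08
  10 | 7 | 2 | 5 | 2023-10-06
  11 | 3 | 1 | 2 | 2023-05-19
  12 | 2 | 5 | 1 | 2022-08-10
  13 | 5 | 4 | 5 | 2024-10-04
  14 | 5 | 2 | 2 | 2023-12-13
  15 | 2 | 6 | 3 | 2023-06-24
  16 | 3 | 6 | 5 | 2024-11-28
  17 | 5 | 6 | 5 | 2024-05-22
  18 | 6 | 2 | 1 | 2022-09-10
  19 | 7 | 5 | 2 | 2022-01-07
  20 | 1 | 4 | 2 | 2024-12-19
SELECT c.id, p.name AS customer, c.quantity FROM orders c JOIN customers p ON c.customer_id = p.id WHERE p.signup_year > 2021

Execution result:
id | customer | quantity
3 | Eve Williams | 2
4 | Bob Martinez | 4
12 | Leo Jones | 1
13 | Bob Martinez | 5
14 | Bob Martinez | 2
15 | Leo Jones | 3
17 | Bob Martinez | 5
20 | Eve Williams | 2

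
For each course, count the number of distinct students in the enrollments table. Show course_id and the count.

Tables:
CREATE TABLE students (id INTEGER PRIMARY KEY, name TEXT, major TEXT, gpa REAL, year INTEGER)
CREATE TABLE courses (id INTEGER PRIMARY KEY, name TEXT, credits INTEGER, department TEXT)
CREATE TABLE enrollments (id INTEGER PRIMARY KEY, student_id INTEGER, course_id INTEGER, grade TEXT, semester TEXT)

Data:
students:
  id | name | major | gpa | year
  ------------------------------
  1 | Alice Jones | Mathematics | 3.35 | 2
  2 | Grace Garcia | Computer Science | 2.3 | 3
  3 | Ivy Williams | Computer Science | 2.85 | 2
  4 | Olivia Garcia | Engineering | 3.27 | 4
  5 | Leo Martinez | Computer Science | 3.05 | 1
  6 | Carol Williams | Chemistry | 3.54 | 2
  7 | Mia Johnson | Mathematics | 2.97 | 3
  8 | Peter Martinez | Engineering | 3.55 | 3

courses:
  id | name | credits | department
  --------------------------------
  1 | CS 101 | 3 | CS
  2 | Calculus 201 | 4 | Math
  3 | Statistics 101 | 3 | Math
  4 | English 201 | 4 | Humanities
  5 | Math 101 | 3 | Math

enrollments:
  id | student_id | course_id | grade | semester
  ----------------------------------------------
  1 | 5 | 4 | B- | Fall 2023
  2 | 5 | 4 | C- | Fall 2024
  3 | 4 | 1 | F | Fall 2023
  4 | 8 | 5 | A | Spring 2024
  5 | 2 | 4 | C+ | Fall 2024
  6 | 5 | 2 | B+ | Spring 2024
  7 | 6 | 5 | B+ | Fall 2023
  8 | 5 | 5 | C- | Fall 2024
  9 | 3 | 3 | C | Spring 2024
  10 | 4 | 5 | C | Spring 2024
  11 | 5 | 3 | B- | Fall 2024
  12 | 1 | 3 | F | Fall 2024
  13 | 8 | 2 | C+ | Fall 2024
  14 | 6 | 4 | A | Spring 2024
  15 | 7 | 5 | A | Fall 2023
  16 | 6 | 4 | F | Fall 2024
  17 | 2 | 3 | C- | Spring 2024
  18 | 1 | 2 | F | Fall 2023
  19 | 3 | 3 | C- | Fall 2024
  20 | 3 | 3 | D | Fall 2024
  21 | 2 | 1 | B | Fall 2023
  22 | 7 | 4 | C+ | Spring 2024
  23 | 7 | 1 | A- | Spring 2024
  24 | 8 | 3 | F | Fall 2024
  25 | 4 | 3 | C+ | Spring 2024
SELECT course_id, COUNT(DISTINCT student_id) AS distinct_student_count FROM enrollments GROUP BY course_id

Execution result:
course_id | distinct_student_count
1 | 3
2 | 3
3 | 6
4 | 4
5 | 5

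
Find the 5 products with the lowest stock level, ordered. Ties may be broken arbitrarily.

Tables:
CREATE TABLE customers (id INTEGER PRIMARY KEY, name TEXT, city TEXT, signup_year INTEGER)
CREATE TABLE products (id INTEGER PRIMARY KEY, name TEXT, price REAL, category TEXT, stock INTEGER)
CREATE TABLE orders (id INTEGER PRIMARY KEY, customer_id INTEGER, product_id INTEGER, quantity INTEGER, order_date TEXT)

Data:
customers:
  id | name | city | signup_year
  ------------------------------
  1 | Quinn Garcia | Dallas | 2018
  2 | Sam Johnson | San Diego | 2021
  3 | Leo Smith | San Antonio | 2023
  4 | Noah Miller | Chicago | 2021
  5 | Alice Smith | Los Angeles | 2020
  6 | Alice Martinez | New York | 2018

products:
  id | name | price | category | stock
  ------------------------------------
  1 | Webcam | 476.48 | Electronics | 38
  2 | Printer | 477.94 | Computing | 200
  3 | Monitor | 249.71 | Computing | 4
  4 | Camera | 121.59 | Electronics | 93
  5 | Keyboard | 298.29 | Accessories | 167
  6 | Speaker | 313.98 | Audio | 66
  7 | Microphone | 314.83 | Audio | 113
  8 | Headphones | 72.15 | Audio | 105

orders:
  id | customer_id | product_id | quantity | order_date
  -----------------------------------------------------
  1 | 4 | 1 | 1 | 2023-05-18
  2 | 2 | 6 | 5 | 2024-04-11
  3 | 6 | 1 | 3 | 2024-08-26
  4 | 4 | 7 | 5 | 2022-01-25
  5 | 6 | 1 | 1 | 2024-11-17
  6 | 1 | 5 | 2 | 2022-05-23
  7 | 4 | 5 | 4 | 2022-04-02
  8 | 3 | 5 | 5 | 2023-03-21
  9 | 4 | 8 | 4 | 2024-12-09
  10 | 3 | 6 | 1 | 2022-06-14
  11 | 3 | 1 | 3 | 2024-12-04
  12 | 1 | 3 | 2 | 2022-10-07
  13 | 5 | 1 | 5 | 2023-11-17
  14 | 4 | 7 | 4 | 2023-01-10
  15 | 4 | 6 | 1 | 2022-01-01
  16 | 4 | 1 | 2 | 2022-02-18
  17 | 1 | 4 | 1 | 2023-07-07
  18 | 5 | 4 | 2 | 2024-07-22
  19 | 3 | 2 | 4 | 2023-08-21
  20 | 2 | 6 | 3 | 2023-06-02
SELECT name, stock FROM products ORDER BY stock ASC LIMIT 5

Execution result:
name | stock
Monitor | 4
Webcam | 38
Speaker | 66
Camera | 93
Headphones | 105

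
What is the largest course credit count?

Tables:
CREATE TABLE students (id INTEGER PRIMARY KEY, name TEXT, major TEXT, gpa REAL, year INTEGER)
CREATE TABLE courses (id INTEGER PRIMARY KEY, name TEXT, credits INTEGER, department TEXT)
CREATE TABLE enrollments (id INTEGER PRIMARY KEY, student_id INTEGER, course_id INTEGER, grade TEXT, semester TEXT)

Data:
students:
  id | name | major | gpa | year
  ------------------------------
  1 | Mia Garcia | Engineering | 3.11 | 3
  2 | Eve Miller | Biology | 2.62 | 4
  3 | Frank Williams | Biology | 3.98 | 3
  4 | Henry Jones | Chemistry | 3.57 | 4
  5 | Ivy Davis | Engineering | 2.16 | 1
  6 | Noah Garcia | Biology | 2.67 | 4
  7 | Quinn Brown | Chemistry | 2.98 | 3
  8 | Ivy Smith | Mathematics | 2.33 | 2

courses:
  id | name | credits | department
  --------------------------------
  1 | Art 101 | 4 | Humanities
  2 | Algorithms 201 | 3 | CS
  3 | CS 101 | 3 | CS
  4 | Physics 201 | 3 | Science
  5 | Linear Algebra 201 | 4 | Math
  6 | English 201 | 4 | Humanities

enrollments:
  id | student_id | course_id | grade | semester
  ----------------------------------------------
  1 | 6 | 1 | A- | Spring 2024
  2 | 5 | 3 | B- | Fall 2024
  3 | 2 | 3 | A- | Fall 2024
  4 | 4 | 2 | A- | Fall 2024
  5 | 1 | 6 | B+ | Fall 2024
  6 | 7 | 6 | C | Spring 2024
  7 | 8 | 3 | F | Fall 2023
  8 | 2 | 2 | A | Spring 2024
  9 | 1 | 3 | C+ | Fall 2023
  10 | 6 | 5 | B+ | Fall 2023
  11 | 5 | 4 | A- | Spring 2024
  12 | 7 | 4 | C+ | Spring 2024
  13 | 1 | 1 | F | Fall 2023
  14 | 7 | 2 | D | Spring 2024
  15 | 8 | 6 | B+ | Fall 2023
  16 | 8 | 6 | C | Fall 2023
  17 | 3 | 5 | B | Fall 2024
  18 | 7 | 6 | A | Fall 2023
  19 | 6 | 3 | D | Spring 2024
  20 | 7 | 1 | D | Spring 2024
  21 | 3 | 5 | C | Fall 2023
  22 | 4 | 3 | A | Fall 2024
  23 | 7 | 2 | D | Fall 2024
SELECT MAX(credits) FROM courses

Execution result:
4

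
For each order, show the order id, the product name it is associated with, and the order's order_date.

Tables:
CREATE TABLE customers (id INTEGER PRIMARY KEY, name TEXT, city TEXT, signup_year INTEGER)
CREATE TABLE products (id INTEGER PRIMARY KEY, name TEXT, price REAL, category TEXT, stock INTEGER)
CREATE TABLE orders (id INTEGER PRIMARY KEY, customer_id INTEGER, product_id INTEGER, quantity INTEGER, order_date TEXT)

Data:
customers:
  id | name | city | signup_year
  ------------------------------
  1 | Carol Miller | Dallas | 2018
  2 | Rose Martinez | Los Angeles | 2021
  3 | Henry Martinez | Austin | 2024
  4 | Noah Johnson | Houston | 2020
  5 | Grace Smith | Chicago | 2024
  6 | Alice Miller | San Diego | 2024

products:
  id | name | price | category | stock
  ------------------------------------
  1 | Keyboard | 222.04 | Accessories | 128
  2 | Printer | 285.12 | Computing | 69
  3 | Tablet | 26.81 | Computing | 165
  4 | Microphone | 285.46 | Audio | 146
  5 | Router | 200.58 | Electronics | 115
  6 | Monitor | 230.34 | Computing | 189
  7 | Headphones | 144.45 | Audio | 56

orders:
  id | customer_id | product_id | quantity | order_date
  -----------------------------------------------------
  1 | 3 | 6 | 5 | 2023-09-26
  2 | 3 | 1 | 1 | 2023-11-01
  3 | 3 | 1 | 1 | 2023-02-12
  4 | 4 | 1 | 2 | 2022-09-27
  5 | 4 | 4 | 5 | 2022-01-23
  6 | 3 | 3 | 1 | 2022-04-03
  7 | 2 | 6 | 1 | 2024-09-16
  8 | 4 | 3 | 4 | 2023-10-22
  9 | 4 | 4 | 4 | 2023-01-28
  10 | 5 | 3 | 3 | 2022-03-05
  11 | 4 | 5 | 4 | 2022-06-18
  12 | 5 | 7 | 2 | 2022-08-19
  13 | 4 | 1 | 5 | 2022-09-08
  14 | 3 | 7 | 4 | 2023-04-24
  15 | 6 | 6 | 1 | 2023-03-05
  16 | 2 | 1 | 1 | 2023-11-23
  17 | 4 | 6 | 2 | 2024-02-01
SELECT c.id, p.name AS product, c.order_date FROM orders c JOIN products p ON c.product_id = p.id

Execution result:
id | product | order_date
1 | Monitor | 2023-09-26
2 | Keyboard | 2023-11-01
3 | Keyboard | 2023-02-12
4 | Keyboard | 2022-09-27
5 | Microphone | 2022-01-23
6 | Tablet | 2022-04-03
7 | Monitor | 2024-09-16
8 | Tablet | 2023-10-22
9 | Microphone | 2023-01-28
10 | Tablet | 2022-03-05
11 | Router | 2022-06-18
12 | Headphones | 2022-08-19
13 | Keyboard | 2022-09-08
14 | Headphones | 2023-04-24
15 | Monitor | 2023-03-05
16 | Keyboard | 2023-11-23
17 | Monitor | 2024-02-01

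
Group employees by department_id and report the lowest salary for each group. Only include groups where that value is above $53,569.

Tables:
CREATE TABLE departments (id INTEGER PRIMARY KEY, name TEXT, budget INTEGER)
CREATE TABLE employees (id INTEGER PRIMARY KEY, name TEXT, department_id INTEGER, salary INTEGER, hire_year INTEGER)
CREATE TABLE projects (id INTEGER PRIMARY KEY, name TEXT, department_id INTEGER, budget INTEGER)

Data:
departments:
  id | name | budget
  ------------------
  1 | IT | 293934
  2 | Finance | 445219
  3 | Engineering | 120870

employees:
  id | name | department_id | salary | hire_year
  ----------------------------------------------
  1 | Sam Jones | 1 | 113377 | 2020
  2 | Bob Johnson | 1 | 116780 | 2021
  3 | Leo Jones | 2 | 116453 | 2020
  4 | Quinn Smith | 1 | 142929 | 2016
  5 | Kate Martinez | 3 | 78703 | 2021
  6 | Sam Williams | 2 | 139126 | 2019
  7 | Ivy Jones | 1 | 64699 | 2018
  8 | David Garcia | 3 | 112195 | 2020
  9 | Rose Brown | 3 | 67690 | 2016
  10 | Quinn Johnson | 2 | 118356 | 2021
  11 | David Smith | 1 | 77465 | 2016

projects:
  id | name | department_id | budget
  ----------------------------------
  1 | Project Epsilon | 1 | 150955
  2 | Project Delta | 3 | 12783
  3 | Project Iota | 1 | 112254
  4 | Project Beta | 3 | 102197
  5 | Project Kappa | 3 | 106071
SELECT department_id, MIN(salary) AS min_salary FROM employees GROUP BY department_id HAVING MIN(salary) > 53569

Execution result:
department_id | min_salary
1 | 64699
2 | 116453
3 | 67690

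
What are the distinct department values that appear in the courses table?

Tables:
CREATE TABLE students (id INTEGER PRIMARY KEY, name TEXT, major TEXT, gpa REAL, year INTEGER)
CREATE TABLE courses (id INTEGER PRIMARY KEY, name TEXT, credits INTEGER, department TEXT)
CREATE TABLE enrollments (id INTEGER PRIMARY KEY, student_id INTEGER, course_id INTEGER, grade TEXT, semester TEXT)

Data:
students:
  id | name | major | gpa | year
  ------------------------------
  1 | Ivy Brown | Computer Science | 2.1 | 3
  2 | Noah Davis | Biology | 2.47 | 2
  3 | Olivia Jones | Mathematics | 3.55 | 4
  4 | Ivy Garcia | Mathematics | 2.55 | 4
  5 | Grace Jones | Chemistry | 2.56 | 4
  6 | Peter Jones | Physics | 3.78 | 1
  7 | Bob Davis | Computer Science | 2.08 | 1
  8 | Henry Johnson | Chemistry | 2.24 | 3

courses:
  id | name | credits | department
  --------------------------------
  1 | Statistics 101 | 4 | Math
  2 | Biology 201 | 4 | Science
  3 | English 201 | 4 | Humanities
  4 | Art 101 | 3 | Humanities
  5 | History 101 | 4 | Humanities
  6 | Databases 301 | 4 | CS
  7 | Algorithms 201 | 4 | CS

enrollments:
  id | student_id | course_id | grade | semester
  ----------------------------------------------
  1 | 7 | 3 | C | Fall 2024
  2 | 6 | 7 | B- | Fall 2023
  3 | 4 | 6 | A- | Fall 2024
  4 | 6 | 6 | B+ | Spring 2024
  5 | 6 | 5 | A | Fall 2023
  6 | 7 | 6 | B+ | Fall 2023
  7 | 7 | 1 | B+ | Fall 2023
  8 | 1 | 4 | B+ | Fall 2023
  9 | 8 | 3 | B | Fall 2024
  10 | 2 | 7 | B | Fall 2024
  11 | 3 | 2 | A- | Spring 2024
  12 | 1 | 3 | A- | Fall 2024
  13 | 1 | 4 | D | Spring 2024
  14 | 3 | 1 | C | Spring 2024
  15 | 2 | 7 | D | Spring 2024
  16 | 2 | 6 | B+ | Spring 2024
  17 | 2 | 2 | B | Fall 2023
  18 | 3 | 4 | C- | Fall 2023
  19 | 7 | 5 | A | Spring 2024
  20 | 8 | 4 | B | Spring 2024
SELECT DISTINCT department FROM courses

Execution result:
department
Math
Science
Humanities
CS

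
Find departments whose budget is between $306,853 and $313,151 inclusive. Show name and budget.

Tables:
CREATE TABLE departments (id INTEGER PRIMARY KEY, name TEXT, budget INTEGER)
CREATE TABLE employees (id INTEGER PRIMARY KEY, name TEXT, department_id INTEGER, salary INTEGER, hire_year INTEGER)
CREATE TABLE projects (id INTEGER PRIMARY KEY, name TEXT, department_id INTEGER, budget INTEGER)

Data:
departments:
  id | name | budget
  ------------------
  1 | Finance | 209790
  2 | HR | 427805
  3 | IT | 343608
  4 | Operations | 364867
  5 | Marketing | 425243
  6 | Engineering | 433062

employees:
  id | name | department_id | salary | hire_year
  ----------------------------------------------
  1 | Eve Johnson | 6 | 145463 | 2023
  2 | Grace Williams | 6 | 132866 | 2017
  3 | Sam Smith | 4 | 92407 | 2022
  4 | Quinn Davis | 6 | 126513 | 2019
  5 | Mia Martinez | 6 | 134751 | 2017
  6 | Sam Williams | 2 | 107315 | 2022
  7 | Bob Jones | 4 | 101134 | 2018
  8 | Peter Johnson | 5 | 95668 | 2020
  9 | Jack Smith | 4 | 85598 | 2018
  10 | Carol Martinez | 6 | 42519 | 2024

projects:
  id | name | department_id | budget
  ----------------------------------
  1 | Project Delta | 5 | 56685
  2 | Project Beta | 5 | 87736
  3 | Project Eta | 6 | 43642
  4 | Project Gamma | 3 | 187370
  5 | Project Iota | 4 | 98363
SELECT name, budget FROM departments WHERE budget BETWEEN 306853 AND 313151

Execution result:
(no rows)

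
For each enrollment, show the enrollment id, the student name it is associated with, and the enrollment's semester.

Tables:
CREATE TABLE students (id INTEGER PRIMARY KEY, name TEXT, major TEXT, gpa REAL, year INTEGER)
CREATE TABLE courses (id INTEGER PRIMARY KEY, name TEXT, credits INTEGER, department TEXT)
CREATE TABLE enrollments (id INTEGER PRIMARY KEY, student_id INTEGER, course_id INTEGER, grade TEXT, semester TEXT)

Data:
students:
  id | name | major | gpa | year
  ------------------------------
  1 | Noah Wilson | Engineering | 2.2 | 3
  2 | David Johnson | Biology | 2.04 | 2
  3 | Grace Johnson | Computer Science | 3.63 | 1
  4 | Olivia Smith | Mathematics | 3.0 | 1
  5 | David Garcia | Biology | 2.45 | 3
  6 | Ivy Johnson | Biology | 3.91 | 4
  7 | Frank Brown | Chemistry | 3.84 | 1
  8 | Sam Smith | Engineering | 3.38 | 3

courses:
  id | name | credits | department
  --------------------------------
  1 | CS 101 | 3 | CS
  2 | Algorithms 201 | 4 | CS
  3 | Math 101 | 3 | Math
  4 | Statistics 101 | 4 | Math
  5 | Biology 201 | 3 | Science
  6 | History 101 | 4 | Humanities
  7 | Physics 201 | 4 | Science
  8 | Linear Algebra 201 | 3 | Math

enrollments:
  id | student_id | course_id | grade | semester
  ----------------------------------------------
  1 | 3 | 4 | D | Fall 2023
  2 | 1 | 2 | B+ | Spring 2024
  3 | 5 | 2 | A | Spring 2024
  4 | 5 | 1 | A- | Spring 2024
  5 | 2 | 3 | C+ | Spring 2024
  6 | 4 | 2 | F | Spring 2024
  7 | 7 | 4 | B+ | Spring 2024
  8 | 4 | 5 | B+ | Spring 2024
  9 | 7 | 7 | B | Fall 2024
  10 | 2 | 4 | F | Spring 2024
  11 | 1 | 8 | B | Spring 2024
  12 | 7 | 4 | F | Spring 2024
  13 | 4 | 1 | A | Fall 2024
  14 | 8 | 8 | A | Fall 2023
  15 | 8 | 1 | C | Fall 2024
SELECT c.id, p.name AS student, c.semester FROM enrollments c JOIN students p ON c.student_id = p.id

Execution result:
id | student | semester
1 | Grace Johnson | Fall 2023
2 | Noah Wilson | Spring 2024
3 | David Garcia | Spring 2024
4 | David Garcia | Spring 2024
5 | David Johnson | Spring 2024
6 | Olivia Smith | Spring 2024
7 | Frank Brown | Spring 2024
8 | Olivia Smith | Spring 2024
9 | Frank Brown | Fall 2024
10 | David Johnson | Spring 2024
11 | Noah Wilson | Spring 2024
12 | Frank Brown | Spring 2024
13 | Olivia Smith | Fall 2024
14 | Sam Smith | Fall 2023
15 | Sam Smith | Fall 2024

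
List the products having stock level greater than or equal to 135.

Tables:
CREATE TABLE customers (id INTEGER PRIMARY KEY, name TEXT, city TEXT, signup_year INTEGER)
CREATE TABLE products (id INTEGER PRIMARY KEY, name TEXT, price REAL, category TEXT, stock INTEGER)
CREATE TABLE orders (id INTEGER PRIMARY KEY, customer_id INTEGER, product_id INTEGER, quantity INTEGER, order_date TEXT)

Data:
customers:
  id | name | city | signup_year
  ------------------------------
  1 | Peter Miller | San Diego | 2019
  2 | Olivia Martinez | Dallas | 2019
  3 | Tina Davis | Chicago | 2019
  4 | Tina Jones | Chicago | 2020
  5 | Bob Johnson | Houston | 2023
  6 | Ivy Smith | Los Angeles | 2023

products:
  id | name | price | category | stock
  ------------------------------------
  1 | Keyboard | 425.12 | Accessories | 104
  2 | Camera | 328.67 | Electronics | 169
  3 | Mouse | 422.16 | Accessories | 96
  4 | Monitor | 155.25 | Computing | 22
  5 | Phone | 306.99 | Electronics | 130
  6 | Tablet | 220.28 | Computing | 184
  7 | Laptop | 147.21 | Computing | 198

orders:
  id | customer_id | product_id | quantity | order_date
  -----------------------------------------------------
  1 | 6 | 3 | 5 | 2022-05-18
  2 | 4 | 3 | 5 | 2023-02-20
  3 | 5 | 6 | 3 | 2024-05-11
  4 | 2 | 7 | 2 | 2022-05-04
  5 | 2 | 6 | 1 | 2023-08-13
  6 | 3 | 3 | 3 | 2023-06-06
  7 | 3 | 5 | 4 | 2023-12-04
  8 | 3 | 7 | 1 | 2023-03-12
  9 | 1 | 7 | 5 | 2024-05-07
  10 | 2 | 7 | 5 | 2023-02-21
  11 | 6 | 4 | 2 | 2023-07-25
SELECT name, stock FROM products WHERE stock >= 135

Execution result:
name | stock
Camera | 169
Tablet | 184
Laptop | 198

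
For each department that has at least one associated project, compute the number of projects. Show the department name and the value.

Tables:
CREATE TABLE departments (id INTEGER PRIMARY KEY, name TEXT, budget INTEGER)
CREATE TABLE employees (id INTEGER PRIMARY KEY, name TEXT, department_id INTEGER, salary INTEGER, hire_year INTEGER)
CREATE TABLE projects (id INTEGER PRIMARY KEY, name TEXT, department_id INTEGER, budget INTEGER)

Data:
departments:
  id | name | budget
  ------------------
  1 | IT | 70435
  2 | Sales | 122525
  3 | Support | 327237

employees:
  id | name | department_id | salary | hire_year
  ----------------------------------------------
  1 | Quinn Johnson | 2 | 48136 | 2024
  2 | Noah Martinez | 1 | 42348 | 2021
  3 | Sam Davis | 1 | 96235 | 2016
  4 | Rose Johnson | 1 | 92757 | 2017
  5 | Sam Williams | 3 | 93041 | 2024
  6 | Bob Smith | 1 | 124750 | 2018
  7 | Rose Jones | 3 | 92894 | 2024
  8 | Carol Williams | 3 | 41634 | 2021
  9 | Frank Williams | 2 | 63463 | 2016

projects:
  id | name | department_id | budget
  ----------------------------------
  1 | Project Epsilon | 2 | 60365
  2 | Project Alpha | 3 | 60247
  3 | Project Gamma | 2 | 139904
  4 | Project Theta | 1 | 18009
SELECT p.name, COUNT(*) AS n FROM projects c JOIN departments p ON c.department_id = p.id GROUP BY p.id, p.name

Execution result:
name | n
IT | 1
Sales | 2
Support | 1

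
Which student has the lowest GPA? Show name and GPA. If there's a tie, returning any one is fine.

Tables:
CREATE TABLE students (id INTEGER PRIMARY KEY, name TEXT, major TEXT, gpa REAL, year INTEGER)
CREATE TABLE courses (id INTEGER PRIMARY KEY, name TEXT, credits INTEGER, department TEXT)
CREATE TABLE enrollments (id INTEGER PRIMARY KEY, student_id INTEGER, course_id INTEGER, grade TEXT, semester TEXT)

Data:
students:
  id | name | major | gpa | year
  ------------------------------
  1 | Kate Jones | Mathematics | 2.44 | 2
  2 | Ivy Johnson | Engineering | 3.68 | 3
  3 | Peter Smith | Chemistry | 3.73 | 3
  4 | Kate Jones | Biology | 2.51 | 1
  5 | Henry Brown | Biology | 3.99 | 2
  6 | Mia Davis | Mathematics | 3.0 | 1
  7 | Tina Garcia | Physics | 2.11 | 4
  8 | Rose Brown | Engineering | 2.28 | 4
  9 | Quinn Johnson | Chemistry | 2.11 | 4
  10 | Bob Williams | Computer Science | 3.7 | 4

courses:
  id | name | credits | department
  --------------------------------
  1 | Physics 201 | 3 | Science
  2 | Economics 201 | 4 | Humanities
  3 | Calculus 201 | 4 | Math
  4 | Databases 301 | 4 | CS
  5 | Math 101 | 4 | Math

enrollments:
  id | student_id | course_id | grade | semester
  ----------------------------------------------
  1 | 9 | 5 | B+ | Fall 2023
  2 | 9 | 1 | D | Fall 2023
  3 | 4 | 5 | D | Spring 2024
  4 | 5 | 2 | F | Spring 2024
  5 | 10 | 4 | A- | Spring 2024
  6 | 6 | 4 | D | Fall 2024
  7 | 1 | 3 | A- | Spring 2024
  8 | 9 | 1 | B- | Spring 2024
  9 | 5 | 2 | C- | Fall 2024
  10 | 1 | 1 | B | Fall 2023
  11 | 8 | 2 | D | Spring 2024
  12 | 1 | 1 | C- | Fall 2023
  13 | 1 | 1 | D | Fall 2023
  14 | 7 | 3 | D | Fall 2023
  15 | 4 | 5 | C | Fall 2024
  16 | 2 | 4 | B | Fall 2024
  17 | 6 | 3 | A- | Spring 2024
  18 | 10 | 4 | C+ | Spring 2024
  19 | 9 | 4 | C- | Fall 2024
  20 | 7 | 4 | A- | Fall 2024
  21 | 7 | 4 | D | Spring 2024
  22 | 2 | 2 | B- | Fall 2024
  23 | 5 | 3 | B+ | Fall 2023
SELECT name, gpa FROM students ORDER BY gpa ASC LIMIT 1

Execution result:
name | gpa
Tina Garcia | 2.11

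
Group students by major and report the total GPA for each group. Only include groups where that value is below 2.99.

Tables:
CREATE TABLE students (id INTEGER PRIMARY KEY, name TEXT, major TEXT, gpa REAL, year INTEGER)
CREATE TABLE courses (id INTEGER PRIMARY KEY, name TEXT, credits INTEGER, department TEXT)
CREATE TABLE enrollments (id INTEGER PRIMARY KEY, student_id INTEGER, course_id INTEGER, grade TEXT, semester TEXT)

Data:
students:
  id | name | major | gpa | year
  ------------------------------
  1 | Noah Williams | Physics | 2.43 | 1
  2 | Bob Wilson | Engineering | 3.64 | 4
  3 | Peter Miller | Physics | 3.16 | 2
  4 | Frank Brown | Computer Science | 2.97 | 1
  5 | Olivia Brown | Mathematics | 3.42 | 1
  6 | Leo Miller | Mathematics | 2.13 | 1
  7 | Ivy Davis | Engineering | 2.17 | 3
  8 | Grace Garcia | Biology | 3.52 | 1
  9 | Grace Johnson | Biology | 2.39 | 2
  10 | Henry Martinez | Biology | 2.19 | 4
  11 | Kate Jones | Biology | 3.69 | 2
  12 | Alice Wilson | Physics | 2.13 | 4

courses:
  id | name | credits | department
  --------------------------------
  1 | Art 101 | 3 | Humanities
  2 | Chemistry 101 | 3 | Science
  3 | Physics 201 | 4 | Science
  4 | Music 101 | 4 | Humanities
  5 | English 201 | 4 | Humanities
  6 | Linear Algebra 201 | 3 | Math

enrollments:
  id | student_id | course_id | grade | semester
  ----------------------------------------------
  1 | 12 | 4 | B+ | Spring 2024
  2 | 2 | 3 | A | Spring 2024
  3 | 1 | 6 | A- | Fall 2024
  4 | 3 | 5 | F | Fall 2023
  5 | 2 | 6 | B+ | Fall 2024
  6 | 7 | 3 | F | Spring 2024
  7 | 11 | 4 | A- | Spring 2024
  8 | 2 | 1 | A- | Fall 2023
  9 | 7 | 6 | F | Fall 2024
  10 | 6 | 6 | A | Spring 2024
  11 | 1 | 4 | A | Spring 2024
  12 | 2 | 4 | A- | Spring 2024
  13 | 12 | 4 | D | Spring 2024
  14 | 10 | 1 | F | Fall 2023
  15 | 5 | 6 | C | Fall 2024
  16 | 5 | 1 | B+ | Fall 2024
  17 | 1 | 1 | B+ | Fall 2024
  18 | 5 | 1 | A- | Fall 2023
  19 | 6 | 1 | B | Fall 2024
SELECT major, SUM(gpa) AS sum_gpa FROM students GROUP BY major HAVING SUM(gpa) < 2.99

Execution result:
major | sum_gpa
Computer Science | 2.97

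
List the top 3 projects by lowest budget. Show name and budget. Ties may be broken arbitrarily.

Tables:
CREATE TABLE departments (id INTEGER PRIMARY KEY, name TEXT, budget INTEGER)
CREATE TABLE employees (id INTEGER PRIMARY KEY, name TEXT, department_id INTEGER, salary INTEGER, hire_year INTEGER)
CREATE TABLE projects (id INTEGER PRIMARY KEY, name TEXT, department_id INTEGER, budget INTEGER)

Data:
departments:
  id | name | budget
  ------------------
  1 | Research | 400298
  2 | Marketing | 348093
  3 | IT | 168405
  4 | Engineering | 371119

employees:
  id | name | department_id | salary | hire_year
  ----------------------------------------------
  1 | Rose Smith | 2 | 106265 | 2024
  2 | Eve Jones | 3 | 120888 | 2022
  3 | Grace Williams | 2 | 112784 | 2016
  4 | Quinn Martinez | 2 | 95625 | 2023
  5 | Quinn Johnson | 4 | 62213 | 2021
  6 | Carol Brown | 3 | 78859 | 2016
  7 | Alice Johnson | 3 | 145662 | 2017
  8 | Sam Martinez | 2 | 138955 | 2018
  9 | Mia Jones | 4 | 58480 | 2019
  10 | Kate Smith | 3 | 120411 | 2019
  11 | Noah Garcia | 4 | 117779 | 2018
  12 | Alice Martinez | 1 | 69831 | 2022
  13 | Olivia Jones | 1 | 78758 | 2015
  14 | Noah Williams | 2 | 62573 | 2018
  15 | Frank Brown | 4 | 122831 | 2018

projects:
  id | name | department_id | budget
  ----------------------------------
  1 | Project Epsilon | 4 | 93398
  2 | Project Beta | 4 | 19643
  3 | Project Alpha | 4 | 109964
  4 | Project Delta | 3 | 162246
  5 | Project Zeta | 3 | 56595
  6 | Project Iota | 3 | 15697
SELECT name, budget FROM projects ORDER BY budget ASC LIMIT 3

Execution result:
name | budget
Project Iota | 15697
Project Beta | 19643
Project Zeta | 56595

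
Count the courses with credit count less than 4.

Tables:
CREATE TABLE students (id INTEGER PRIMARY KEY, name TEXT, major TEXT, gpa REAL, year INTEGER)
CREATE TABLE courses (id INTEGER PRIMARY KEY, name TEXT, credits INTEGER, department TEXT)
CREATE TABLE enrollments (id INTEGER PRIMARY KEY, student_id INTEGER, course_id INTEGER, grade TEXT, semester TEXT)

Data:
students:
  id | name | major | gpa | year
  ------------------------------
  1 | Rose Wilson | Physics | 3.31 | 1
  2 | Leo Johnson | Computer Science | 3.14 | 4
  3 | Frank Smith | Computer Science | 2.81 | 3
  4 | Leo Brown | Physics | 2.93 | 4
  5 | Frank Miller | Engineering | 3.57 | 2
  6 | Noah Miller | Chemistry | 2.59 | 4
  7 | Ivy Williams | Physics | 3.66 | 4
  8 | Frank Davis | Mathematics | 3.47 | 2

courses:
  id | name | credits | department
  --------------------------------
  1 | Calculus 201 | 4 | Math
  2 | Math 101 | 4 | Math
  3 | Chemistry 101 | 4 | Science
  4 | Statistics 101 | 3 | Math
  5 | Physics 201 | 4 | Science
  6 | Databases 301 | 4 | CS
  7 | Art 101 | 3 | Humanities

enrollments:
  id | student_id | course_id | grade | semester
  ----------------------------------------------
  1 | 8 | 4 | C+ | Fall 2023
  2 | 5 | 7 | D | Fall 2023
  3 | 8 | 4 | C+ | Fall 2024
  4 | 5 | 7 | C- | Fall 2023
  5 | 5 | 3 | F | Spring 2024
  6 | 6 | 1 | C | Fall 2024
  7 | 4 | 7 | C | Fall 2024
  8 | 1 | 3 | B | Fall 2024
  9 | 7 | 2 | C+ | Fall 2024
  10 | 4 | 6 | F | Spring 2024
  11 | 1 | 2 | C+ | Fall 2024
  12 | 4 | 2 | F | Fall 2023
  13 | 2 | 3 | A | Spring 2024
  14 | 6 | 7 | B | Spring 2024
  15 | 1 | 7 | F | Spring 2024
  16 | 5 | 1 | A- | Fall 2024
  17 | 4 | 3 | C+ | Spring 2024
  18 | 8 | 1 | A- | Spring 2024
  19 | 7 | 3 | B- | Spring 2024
SELECT COUNT(*) FROM courses WHERE credits < 4

Execution result:
2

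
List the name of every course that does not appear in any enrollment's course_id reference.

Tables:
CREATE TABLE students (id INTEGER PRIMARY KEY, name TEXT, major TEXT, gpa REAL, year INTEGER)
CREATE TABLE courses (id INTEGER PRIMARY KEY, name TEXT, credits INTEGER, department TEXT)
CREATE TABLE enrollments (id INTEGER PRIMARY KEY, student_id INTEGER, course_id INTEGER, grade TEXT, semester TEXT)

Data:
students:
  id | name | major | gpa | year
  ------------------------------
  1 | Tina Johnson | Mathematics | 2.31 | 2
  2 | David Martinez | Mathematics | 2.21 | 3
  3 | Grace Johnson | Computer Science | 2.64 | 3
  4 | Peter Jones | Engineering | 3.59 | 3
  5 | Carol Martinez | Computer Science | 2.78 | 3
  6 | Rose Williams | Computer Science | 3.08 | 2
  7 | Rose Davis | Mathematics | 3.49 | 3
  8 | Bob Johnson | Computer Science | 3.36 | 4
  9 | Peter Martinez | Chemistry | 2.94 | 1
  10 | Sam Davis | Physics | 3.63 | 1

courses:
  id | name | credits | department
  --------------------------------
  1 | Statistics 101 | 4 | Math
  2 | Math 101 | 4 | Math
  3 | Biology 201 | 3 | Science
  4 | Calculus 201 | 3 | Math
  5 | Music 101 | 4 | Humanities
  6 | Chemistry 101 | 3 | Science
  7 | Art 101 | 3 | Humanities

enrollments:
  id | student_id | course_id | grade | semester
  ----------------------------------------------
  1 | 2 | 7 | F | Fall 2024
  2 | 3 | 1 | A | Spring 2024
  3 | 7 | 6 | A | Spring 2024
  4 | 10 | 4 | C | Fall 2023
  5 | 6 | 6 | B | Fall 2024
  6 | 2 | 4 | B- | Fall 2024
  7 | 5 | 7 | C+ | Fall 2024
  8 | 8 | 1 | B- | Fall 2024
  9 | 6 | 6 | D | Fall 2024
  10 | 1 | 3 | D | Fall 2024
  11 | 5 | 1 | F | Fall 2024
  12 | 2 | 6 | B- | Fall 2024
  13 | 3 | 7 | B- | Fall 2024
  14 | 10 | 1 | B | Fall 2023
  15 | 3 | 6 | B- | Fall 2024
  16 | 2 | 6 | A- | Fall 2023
SELECT p.name FROM courses p LEFT JOIN enrollments c ON c.course_id = p.id WHERE c.id IS NULL

Execution result:
name
Math 101
Music 101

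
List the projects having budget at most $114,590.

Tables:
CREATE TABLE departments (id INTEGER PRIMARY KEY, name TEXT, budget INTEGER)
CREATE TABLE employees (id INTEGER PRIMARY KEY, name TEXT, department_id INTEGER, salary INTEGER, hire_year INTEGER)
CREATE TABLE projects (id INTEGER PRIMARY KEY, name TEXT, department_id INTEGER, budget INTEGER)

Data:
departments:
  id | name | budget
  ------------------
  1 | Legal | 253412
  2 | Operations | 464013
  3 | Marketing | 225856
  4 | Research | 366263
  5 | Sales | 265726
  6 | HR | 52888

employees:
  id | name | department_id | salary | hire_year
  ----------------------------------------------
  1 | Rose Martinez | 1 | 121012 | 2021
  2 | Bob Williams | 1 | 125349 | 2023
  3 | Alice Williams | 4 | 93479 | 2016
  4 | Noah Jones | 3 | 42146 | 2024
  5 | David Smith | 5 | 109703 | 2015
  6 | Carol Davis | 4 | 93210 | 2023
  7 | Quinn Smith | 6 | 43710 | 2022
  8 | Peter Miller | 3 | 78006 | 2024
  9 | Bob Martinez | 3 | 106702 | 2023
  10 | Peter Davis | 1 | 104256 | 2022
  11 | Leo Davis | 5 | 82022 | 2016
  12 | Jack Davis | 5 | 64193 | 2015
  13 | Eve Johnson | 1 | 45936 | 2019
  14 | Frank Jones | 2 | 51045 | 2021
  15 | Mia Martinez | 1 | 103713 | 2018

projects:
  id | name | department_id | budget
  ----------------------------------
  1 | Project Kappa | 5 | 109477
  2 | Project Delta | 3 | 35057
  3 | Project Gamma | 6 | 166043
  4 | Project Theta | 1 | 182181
SELECT name, budget FROM projects WHERE budget <= 114590

Execution result:
name | budget
Project Kappa | 109477
Project Delta | 35057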